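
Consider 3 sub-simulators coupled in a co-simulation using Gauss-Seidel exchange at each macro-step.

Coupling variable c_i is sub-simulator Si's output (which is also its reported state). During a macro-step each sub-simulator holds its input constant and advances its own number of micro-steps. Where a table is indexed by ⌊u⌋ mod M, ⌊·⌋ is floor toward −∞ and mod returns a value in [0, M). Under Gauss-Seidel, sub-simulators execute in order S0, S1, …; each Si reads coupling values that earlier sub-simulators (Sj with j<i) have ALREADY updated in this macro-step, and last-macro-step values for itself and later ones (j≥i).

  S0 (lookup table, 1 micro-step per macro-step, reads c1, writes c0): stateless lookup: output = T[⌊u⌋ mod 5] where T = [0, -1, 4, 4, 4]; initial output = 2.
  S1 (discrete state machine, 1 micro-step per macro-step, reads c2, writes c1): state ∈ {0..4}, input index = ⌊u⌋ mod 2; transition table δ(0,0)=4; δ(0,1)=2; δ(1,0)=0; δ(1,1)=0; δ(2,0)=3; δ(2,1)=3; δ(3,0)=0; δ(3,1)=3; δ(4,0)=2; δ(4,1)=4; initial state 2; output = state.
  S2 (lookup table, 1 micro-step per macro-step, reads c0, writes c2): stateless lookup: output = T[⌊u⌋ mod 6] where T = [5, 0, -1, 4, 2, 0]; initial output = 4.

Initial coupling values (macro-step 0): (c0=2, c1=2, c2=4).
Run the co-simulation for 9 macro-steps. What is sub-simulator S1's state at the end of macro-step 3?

macro 1: S0 reads c1=2 → after 1×micro: 4; S1 reads c2=4 → after 1×micro: 3; S2 reads c0=4 → after 1×micro: 2 ⇒ (c0=4, c1=3, c2=2)
macro 2: S0 reads c1=3 → after 1×micro: 4; S1 reads c2=2 → after 1×micro: 0; S2 reads c0=4 → after 1×micro: 2 ⇒ (c0=4, c1=0, c2=2)
macro 3: S0 reads c1=0 → after 1×micro: 0; S1 reads c2=2 → after 1×micro: 4; S2 reads c0=0 → after 1×micro: 5 ⇒ (c0=0, c1=4, c2=5)
macro 4: S0 reads c1=4 → after 1×micro: 4; S1 reads c2=5 → after 1×micro: 4; S2 reads c0=4 → after 1×micro: 2 ⇒ (c0=4, c1=4, c2=2)
macro 5: S0 reads c1=4 → after 1×micro: 4; S1 reads c2=2 → after 1×micro: 2; S2 reads c0=4 → after 1×micro: 2 ⇒ (c0=4, c1=2, c2=2)
macro 6: S0 reads c1=2 → after 1×micro: 4; S1 reads c2=2 → after 1×micro: 3; S2 reads c0=4 → after 1×micro: 2 ⇒ (c0=4, c1=3, c2=2)
macro 7: S0 reads c1=3 → after 1×micro: 4; S1 reads c2=2 → after 1×micro: 0; S2 reads c0=4 → after 1×micro: 2 ⇒ (c0=4, c1=0, c2=2)
macro 8: S0 reads c1=0 → after 1×micro: 0; S1 reads c2=2 → after 1×micro: 4; S2 reads c0=0 → after 1×micro: 5 ⇒ (c0=0, c1=4, c2=5)
macro 9: S0 reads c1=4 → after 1×micro: 4; S1 reads c2=5 → after 1×micro: 4; S2 reads c0=4 → after 1×micro: 2 ⇒ (c0=4, c1=4, c2=2)

S1 state at macro-step 3 = 4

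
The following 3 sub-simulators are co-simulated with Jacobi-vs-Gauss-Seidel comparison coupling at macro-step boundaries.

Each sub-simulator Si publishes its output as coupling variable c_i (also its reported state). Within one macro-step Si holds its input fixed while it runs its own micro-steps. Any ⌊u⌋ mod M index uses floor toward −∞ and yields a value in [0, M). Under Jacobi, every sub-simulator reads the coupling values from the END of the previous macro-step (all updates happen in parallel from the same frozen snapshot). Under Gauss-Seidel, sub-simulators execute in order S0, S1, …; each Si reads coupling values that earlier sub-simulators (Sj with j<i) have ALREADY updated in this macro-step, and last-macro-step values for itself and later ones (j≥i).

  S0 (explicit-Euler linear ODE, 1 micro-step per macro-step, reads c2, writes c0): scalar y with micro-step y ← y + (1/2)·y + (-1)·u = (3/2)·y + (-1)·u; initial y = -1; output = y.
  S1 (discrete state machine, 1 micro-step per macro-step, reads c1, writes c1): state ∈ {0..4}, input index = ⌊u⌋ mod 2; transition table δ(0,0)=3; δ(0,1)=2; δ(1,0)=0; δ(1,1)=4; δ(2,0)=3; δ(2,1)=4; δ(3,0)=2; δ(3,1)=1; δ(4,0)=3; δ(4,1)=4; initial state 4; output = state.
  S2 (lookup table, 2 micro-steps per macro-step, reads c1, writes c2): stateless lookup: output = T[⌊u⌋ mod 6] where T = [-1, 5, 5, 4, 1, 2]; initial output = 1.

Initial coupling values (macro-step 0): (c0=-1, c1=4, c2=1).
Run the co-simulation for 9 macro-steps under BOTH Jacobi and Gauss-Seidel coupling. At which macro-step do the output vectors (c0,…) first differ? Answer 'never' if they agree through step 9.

first divergence at macro-step: 1

[Jacobi] macro 1: S0 reads c2=1 → after 1×micro: -5/2; S1 reads c1=4 → after 1×micro: 3; S2 reads c1=4 → after 2×micro: 1 ⇒ (c0=-5/2, c1=3, c2=1)
[Jacobi] macro 2: S0 reads c2=1 → after 1×micro: -19/4; S1 reads c1=3 → after 1×micro: 1; S2 reads c1=3 → after 2×micro: 4 ⇒ (c0=-19/4, c1=1, c2=4)
[Jacobi] macro 3: S0 reads c2=4 → after 1×micro: -89/8; S1 reads c1=1 → after 1×micro: 4; S2 reads c1=1 → after 2×micro: 5 ⇒ (c0=-89/8, c1=4, c2=5)
[Jacobi] macro 4: S0 reads c2=5 → after 1×micro: -347/16; S1 reads c1=4 → after 1×micro: 3; S2 reads c1=4 → after 2×micro: 1 ⇒ (c0=-347/16, c1=3, c2=1)
[Jacobi] macro 5: S0 reads c2=1 → after 1×micro: -1073/32; S1 reads c1=3 → after 1×micro: 1; S2 reads c1=3 → after 2×micro: 4 ⇒ (c0=-1073/32, c1=1, c2=4)
[Jacobi] macro 6: S0 reads c2=4 → after 1×micro: -3475/64; S1 reads c1=1 → after 1×micro: 4; S2 reads c1=1 → after 2×micro: 5 ⇒ (c0=-3475/64, c1=4, c2=5)
[Jacobi] macro 7: S0 reads c2=5 → after 1×micro: -11065/128; S1 reads c1=4 → after 1×micro: 3; S2 reads c1=4 → after 2×micro: 1 ⇒ (c0=-11065/128, c1=3, c2=1)
[Jacobi] macro 8: S0 reads c2=1 → after 1×micro: -33451/256; S1 reads c1=3 → after 1×micro: 1; S2 reads c1=3 → after 2×micro: 4 ⇒ (c0=-33451/256, c1=1, c2=4)
[Jacobi] macro 9: S0 reads c2=4 → after 1×micro: -102401/512; S1 reads c1=1 → after 1×micro: 4; S2 reads c1=1 → after 2×micro: 5 ⇒ (c0=-102401/512, c1=4, c2=5)
[Gauss-Seidel] macro 1: S0 reads c2=1 → after 1×micro: -5/2; S1 reads c1=4 → after 1×micro: 3; S2 reads c1=3 → after 2×micro: 4 ⇒ (c0=-5/2, c1=3, c2=4)
[Gauss-Seidel] macro 2: S0 reads c2=4 → after 1×micro: -31/4; S1 reads c1=3 → after 1×micro: 1; S2 reads c1=1 → after 2×micro: 5 ⇒ (c0=-31/4, c1=1, c2=5)
[Gauss-Seidel] macro 3: S0 reads c2=5 → after 1×micro: -133/8; S1 reads c1=1 → after 1×micro: 4; S2 reads c1=4 → after 2×micro: 1 ⇒ (c0=-133/8, c1=4, c2=1)
[Gauss-Seidel] macro 4: S0 reads c2=1 → after 1×micro: -415/16; S1 reads c1=4 → after 1×micro: 3; S2 reads c1=3 → after 2×micro: 4 ⇒ (c0=-415/16, c1=3, c2=4)
[Gauss-Seidel] macro 5: S0 reads c2=4 → after 1×micro: -1373/32; S1 reads c1=3 → after 1×micro: 1; S2 reads c1=1 → after 2×micro: 5 ⇒ (c0=-1373/32, c1=1, c2=5)
[Gauss-Seidel] macro 6: S0 reads c2=5 → after 1×micro: -4439/64; S1 reads c1=1 → after 1×micro: 4; S2 reads c1=4 → after 2×micro: 1 ⇒ (c0=-4439/64, c1=4, c2=1)
[Gauss-Seidel] macro 7: S0 reads c2=1 → after 1×micro: -13445/128; S1 reads c1=4 → after 1×micro: 3; S2 reads c1=3 → after 2×micro: 4 ⇒ (c0=-13445/128, c1=3, c2=4)
[Gauss-Seidel] macro 8: S0 reads c2=4 → after 1×micro: -41359/256; S1 reads c1=3 → after 1×micro: 1; S2 reads c1=1 → after 2×micro: 5 ⇒ (c0=-41359/256, c1=1, c2=5)
[Gauss-Seidel] macro 9: S0 reads c2=5 → after 1×micro: -126637/512; S1 reads c1=1 → after 1×micro: 4; S2 reads c1=4 → after 2×micro: 1 ⇒ (c0=-126637/512, c1=4, c2=1)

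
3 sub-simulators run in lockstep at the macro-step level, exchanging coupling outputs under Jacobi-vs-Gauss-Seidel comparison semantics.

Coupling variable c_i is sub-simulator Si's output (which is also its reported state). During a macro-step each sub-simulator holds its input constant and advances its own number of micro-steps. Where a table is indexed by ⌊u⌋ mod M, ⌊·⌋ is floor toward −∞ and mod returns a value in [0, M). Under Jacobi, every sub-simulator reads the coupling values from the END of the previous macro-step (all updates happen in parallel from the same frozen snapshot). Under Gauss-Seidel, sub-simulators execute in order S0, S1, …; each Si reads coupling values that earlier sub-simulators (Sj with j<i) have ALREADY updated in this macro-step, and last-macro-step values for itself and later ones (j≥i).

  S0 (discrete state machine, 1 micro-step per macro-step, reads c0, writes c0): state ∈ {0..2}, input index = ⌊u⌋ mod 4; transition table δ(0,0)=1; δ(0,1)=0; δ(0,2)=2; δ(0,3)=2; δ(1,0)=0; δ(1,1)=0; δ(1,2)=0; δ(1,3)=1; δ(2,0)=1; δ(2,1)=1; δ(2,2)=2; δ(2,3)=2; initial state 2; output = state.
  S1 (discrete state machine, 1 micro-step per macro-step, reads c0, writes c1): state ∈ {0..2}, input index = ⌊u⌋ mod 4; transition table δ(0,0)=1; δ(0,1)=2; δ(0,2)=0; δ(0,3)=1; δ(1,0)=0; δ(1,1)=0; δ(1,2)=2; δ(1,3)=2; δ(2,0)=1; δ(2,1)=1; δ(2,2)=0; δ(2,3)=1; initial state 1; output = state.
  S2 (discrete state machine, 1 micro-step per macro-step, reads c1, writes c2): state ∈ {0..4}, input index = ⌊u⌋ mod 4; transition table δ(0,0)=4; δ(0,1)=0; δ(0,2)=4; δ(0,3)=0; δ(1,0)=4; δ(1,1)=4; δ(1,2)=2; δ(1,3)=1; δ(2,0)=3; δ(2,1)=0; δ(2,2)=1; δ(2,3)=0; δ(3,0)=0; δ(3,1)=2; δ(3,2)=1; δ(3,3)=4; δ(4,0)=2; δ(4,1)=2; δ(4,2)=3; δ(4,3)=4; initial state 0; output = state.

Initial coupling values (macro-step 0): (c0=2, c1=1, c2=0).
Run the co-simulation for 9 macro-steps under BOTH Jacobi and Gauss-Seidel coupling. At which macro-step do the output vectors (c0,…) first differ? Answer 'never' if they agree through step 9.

first divergence at macro-step: 1

[Jacobi] macro 1: S0 reads c0=2 → after 1×micro: 2; S1 reads c0=2 → after 1×micro: 2; S2 reads c1=1 → after 1×micro: 0 ⇒ (c0=2, c1=2, c2=0)
[Jacobi] macro 2: S0 reads c0=2 → after 1×micro: 2; S1 reads c0=2 → after 1×micro: 0; S2 reads c1=2 → after 1×micro: 4 ⇒ (c0=2, c1=0, c2=4)
[Jacobi] macro 3: S0 reads c0=2 → after 1×micro: 2; S1 reads c0=2 → after 1×micro: 0; S2 reads c1=0 → after 1×micro: 2 ⇒ (c0=2, c1=0, c2=2)
[Jacobi] macro 4: S0 reads c0=2 → after 1×micro: 2; S1 reads c0=2 → after 1×micro: 0; S2 reads c1=0 → after 1×micro: 3 ⇒ (c0=2, c1=0, c2=3)
[Jacobi] macro 5: S0 reads c0=2 → after 1×micro: 2; S1 reads c0=2 → after 1×micro: 0; S2 reads c1=0 → after 1×micro: 0 ⇒ (c0=2, c1=0, c2=0)
[Jacobi] macro 6: S0 reads c0=2 → after 1×micro: 2; S1 reads c0=2 → after 1×micro: 0; S2 reads c1=0 → after 1×micro: 4 ⇒ (c0=2, c1=0, c2=4)
[Jacobi] macro 7: S0 reads c0=2 → after 1×micro: 2; S1 reads c0=2 → after 1×micro: 0; S2 reads c1=0 → after 1×micro: 2 ⇒ (c0=2, c1=0, c2=2)
[Jacobi] macro 8: S0 reads c0=2 → after 1×micro: 2; S1 reads c0=2 → after 1×micro: 0; S2 reads c1=0 → after 1×micro: 3 ⇒ (c0=2, c1=0, c2=3)
[Jacobi] macro 9: S0 reads c0=2 → after 1×micro: 2; S1 reads c0=2 → after 1×micro: 0; S2 reads c1=0 → after 1×micro: 0 ⇒ (c0=2, c1=0, c2=0)
[Gauss-Seidel] macro 1: S0 reads c0=2 → after 1×micro: 2; S1 reads c0=2 → after 1×micro: 2; S2 reads c1=2 → after 1×micro: 4 ⇒ (c0=2, c1=2, c2=4)
[Gauss-Seidel] macro 2: S0 reads c0=2 → after 1×micro: 2; S1 reads c0=2 → after 1×micro: 0; S2 reads c1=0 → after 1×micro: 2 ⇒ (c0=2, c1=0, c2=2)
[Gauss-Seidel] macro 3: S0 reads c0=2 → after 1×micro: 2; S1 reads c0=2 → after 1×micro: 0; S2 reads c1=0 → after 1×micro: 3 ⇒ (c0=2, c1=0, c2=3)
[Gauss-Seidel] macro 4: S0 reads c0=2 → after 1×micro: 2; S1 reads c0=2 → after 1×micro: 0; S2 reads c1=0 → after 1×micro: 0 ⇒ (c0=2, c1=0, c2=0)
[Gauss-Seidel] macro 5: S0 reads c0=2 → after 1×micro: 2; S1 reads c0=2 → after 1×micro: 0; S2 reads c1=0 → after 1×micro: 4 ⇒ (c0=2, c1=0, c2=4)
[Gauss-Seidel] macro 6: S0 reads c0=2 → after 1×micro: 2; S1 reads c0=2 → after 1×micro: 0; S2 reads c1=0 → after 1×micro: 2 ⇒ (c0=2, c1=0, c2=2)
[Gauss-Seidel] macro 7: S0 reads c0=2 → after 1×micro: 2; S1 reads c0=2 → after 1×micro: 0; S2 reads c1=0 → after 1×micro: 3 ⇒ (c0=2, c1=0, c2=3)
[Gauss-Seidel] macro 8: S0 reads c0=2 → after 1×micro: 2; S1 reads c0=2 → after 1×micro: 0; S2 reads c1=0 → after 1×micro: 0 ⇒ (c0=2, c1=0, c2=0)
[Gauss-Seidel] macro 9: S0 reads c0=2 → after 1×micro: 2; S1 reads c0=2 → after 1×micro: 0; S2 reads c1=0 → after 1×micro: 4 ⇒ (c0=2, c1=0, c2=4)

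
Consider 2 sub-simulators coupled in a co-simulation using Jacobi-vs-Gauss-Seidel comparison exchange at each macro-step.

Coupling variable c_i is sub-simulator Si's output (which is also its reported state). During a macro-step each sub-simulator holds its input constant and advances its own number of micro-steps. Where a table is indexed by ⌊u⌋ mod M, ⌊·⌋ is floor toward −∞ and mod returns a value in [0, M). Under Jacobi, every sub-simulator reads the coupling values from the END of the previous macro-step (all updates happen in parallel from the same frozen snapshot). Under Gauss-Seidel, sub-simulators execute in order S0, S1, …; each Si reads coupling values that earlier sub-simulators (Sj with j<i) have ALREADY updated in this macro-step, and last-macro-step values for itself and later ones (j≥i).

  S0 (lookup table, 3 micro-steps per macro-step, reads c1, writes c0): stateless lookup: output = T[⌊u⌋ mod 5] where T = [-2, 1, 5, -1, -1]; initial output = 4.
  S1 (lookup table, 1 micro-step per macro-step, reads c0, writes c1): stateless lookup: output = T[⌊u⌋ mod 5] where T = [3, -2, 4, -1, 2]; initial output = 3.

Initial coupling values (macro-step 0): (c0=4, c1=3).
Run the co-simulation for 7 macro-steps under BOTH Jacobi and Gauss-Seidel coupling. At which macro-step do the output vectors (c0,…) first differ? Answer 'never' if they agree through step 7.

first divergence at macro-step: 2

[Jacobi] macro 1: S0 reads c1=3 → after 3×micro: -1; S1 reads c0=4 → after 1×micro: 2 ⇒ (c0=-1, c1=2)
[Jacobi] macro 2: S0 reads c1=2 → after 3×micro: 5; S1 reads c0=-1 → after 1×micro: 2 ⇒ (c0=5, c1=2)
[Jacobi] macro 3: S0 reads c1=2 → after 3×micro: 5; S1 reads c0=5 → after 1×micro: 3 ⇒ (c0=5, c1=3)
[Jacobi] macro 4: S0 reads c1=3 → after 3×micro: -1; S1 reads c0=5 → after 1×micro: 3 ⇒ (c0=-1, c1=3)
[Jacobi] macro 5: S0 reads c1=3 → after 3×micro: -1; S1 reads c0=-1 → after 1×micro: 2 ⇒ (c0=-1, c1=2)
[Jacobi] macro 6: S0 reads c1=2 → after 3×micro: 5; S1 reads c0=-1 → after 1×micro: 2 ⇒ (c0=5, c1=2)
[Jacobi] macro 7: S0 reads c1=2 → after 3×micro: 5; S1 reads c0=5 → after 1×micro: 3 ⇒ (c0=5, c1=3)
[Gauss-Seidel] macro 1: S0 reads c1=3 → after 3×micro: -1; S1 reads c0=-1 → after 1×micro: 2 ⇒ (c0=-1, c1=2)
[Gauss-Seidel] macro 2: S0 reads c1=2 → after 3×micro: 5; S1 reads c0=5 → after 1×micro: 3 ⇒ (c0=5, c1=3)
[Gauss-Seidel] macro 3: S0 reads c1=3 → after 3×micro: -1; S1 reads c0=-1 → after 1×micro: 2 ⇒ (c0=-1, c1=2)
[Gauss-Seidel] macro 4: S0 reads c1=2 → after 3×micro: 5; S1 reads c0=5 → after 1×micro: 3 ⇒ (c0=5, c1=3)
[Gauss-Seidel] macro 5: S0 reads c1=3 → after 3×micro: -1; S1 reads c0=-1 → after 1×micro: 2 ⇒ (c0=-1, c1=2)
[Gauss-Seidel] macro 6: S0 reads c1=2 → after 3×micro: 5; S1 reads c0=5 → after 1×micro: 3 ⇒ (c0=5, c1=3)
[Gauss-Seidel] macro 7: S0 reads c1=3 → after 3×micro: -1; S1 reads c0=-1 → after 1×micro: 2 ⇒ (c0=-1, c1=2)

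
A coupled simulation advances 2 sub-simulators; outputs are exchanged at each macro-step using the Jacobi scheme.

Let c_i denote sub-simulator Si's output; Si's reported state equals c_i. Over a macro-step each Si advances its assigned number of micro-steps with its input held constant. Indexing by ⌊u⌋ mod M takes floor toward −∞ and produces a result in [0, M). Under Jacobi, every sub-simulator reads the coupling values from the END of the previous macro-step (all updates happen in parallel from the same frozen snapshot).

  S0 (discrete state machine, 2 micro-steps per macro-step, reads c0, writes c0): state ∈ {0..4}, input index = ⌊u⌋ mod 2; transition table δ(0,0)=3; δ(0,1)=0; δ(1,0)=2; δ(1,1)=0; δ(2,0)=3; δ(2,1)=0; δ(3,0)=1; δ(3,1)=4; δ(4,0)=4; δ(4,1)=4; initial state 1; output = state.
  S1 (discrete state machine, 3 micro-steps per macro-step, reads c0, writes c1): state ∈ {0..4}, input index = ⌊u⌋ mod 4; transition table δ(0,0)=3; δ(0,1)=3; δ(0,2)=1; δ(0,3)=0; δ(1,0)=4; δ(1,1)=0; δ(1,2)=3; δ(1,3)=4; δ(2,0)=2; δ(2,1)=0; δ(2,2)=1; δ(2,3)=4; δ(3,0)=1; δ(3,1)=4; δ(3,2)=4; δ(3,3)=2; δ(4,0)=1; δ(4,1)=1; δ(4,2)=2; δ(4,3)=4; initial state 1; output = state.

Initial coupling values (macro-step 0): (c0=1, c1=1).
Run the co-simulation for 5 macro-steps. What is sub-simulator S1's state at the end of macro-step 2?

S1 state at macro-step 2 = 1

macro 1: S0 reads c0=1 → after 2×micro: 0; S1 reads c0=1 → after 3×micro: 4 ⇒ (c0=0, c1=4)
macro 2: S0 reads c0=0 → after 2×micro: 1; S1 reads c0=0 → after 3×micro: 1 ⇒ (c0=1, c1=1)
macro 3: S0 reads c0=1 → after 2×micro: 0; S1 reads c0=1 → after 3×micro: 4 ⇒ (c0=0, c1=4)
macro 4: S0 reads c0=0 → after 2×micro: 1; S1 reads c0=0 → after 3×micro: 1 ⇒ (c0=1, c1=1)
macro 5: S0 reads c0=1 → after 2×micro: 0; S1 reads c0=1 → after 3×micro: 4 ⇒ (c0=0, c1=4)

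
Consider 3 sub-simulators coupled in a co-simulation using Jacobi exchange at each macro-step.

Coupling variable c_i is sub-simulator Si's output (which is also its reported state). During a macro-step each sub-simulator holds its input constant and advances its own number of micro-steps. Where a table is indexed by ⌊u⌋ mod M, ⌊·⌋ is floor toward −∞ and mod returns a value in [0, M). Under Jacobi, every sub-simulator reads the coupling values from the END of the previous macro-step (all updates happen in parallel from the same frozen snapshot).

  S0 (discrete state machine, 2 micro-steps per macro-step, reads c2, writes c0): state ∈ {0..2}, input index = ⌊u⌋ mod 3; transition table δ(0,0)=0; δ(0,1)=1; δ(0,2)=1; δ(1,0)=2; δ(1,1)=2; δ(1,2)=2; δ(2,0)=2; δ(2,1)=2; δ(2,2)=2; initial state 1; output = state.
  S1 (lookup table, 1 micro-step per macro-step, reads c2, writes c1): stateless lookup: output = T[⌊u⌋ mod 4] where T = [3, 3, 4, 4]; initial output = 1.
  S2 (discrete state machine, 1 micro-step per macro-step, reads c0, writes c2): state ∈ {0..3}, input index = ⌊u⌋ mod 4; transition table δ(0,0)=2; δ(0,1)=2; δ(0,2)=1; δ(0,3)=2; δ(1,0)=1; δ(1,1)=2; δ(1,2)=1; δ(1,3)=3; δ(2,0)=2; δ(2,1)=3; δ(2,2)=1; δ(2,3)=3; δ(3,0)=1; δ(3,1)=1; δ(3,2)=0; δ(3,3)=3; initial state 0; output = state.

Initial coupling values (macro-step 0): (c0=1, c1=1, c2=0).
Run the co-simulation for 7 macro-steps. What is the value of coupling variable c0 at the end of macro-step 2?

c0 at macro-step 2 = 2

macro 1: S0 reads c2=0 → after 2×micro: 2; S1 reads c2=0 → after 1×micro: 3; S2 reads c0=1 → after 1×micro: 2 ⇒ (c0=2, c1=3, c2=2)
macro 2: S0 reads c2=2 → after 2×micro: 2; S1 reads c2=2 → after 1×micro: 4; S2 reads c0=2 → after 1×micro: 1 ⇒ (c0=2, c1=4, c2=1)
macro 3: S0 reads c2=1 → after 2×micro: 2; S1 reads c2=1 → after 1×micro: 3; S2 reads c0=2 → after 1×micro: 1 ⇒ (c0=2, c1=3, c2=1)
macro 4: S0 reads c2=1 → after 2×micro: 2; S1 reads c2=1 → after 1×micro: 3; S2 reads c0=2 → after 1×micro: 1 ⇒ (c0=2, c1=3, c2=1)
macro 5: S0 reads c2=1 → after 2×micro: 2; S1 reads c2=1 → after 1×micro: 3; S2 reads c0=2 → after 1×micro: 1 ⇒ (c0=2, c1=3, c2=1)
macro 6: S0 reads c2=1 → after 2×micro: 2; S1 reads c2=1 → after 1×micro: 3; S2 reads c0=2 → after 1×micro: 1 ⇒ (c0=2, c1=3, c2=1)
macro 7: S0 reads c2=1 → after 2×micro: 2; S1 reads c2=1 → after 1×micro: 3; S2 reads c0=2 → after 1×micro: 1 ⇒ (c0=2, c1=3, c2=1)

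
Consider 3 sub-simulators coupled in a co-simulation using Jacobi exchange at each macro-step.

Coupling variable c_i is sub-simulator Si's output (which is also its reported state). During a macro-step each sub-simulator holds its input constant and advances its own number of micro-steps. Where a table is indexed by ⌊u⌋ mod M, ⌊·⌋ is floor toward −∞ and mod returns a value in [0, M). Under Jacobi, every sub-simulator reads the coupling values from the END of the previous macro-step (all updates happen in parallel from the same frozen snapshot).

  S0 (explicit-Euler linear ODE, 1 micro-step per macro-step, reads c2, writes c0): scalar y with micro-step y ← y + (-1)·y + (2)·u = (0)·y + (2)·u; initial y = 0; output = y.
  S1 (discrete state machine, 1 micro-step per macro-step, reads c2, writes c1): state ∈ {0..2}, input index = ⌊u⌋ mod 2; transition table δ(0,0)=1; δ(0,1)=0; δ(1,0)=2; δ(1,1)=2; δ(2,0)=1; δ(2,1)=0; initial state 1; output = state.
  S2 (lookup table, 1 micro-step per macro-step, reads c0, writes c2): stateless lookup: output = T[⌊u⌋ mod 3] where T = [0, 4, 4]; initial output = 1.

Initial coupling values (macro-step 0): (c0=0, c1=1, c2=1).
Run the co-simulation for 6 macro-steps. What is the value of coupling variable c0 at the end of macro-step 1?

c0 at macro-step 1 = 2

macro 1: S0 reads c2=1 → after 1×micro: 2; S1 reads c2=1 → after 1×micro: 2; S2 reads c0=0 → after 1×micro: 0 ⇒ (c0=2, c1=2, c2=0)
macro 2: S0 reads c2=0 → after 1×micro: 0; S1 reads c2=0 → after 1×micro: 1; S2 reads c0=2 → after 1×micro: 4 ⇒ (c0=0, c1=1, c2=4)
macro 3: S0 reads c2=4 → after 1×micro: 8; S1 reads c2=4 → after 1×micro: 2; S2 reads c0=0 → after 1×micro: 0 ⇒ (c0=8, c1=2, c2=0)
macro 4: S0 reads c2=0 → after 1×micro: 0; S1 reads c2=0 → after 1×micro: 1; S2 reads c0=8 → after 1×micro: 4 ⇒ (c0=0, c1=1, c2=4)
macro 5: S0 reads c2=4 → after 1×micro: 8; S1 reads c2=4 → after 1×micro: 2; S2 reads c0=0 → after 1×micro: 0 ⇒ (c0=8, c1=2, c2=0)
macro 6: S0 reads c2=0 → after 1×micro: 0; S1 reads c2=0 → after 1×micro: 1; S2 reads c0=8 → after 1×micro: 4 ⇒ (c0=0, c1=1, c2=4)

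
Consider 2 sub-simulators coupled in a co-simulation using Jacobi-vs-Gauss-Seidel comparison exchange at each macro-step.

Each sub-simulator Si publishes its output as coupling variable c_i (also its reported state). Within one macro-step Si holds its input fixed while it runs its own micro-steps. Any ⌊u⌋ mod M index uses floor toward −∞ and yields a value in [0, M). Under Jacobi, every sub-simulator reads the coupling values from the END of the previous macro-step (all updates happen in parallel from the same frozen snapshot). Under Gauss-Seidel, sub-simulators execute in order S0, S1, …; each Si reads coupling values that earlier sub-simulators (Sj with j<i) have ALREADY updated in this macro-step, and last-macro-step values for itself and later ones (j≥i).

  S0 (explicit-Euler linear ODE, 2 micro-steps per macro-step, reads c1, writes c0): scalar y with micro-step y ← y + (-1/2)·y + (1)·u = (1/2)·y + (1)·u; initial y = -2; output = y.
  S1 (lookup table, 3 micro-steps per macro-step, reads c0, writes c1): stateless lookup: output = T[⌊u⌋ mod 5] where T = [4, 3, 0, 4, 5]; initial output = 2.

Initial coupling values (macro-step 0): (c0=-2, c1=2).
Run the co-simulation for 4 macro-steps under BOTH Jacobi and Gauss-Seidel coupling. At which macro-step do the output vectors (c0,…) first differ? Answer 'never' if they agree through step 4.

[Jacobi] macro 1: S0 reads c1=2 → after 2×micro: 5/2; S1 reads c0=-2 → after 3×micro: 4 ⇒ (c0=5/2, c1=4)
[Jacobi] macro 2: S0 reads c1=4 → after 2×micro: 53/8; S1 reads c0=5/2 → after 3×micro: 0 ⇒ (c0=53/8, c1=0)
[Jacobi] macro 3: S0 reads c1=0 → after 2×micro: 53/32; S1 reads c0=53/8 → after 3×micro: 3 ⇒ (c0=53/32, c1=3)
[Jacobi] macro 4: S0 reads c1=3 → after 2×micro: 629/128; S1 reads c0=53/32 → after 3×micro: 3 ⇒ (c0=629/128, c1=3)
[Gauss-Seidel] macro 1: S0 reads c1=2 → after 2×micro: 5/2; S1 reads c0=5/2 → after 3×micro: 0 ⇒ (c0=5/2, c1=0)
[Gauss-Seidel] macro 2: S0 reads c1=0 → after 2×micro: 5/8; S1 reads c0=5/8 → after 3×micro: 4 ⇒ (c0=5/8, c1=4)
[Gauss-Seidel] macro 3: S0 reads c1=4 → after 2×micro: 197/32; S1 reads c0=197/32 → after 3×micro: 3 ⇒ (c0=197/32, c1=3)
[Gauss-Seidel] macro 4: S0 reads c1=3 → after 2×micro: 773/128; S1 reads c0=773/128 → after 3×micro: 3 ⇒ (c0=773/128, c1=3)

first divergence at macro-step: 1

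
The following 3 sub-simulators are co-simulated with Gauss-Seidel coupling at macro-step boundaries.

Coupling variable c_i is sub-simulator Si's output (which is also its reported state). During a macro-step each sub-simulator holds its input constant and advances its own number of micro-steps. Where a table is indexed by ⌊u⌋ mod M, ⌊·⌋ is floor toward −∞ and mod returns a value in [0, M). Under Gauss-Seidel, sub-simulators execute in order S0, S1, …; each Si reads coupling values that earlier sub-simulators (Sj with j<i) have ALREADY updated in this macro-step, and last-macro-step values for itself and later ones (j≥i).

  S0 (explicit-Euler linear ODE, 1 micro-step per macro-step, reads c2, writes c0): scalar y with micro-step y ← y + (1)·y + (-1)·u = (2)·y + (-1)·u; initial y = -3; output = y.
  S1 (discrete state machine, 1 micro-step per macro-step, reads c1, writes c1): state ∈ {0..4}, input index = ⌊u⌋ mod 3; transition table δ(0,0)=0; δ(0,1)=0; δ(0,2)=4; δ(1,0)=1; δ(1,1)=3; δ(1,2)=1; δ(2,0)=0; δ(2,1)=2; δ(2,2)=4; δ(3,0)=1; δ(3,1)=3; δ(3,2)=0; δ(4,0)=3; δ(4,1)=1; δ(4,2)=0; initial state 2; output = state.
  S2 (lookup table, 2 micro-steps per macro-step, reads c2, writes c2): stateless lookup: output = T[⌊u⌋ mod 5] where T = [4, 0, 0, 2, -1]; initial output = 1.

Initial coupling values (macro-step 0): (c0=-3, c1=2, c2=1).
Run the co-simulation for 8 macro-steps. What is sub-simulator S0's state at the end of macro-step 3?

S0 state at macro-step 3 = -32

macro 1: S0 reads c2=1 → after 1×micro: -7; S1 reads c1=2 → after 1×micro: 4; S2 reads c2=1 → after 2×micro: 0 ⇒ (c0=-7, c1=4, c2=0)
macro 2: S0 reads c2=0 → after 1×micro: -14; S1 reads c1=4 → after 1×micro: 1; S2 reads c2=0 → after 2×micro: 4 ⇒ (c0=-14, c1=1, c2=4)
macro 3: S0 reads c2=4 → after 1×micro: -32; S1 reads c1=1 → after 1×micro: 3; S2 reads c2=4 → after 2×micro: -1 ⇒ (c0=-32, c1=3, c2=-1)
macro 4: S0 reads c2=-1 → after 1×micro: -63; S1 reads c1=3 → after 1×micro: 1; S2 reads c2=-1 → after 2×micro: -1 ⇒ (c0=-63, c1=1, c2=-1)
macro 5: S0 reads c2=-1 → after 1×micro: -125; S1 reads c1=1 → after 1×micro: 3; S2 reads c2=-1 → after 2×micro: -1 ⇒ (c0=-125, c1=3, c2=-1)
macro 6: S0 reads c2=-1 → after 1×micro: -249; S1 reads c1=3 → after 1×micro: 1; S2 reads c2=-1 → after 2×micro: -1 ⇒ (c0=-249, c1=1, c2=-1)
macro 7: S0 reads c2=-1 → after 1×micro: -497; S1 reads c1=1 → after 1×micro: 3; S2 reads c2=-1 → after 2×micro: -1 ⇒ (c0=-497, c1=3, c2=-1)
macro 8: S0 reads c2=-1 → after 1×micro: -993; S1 reads c1=3 → after 1×micro: 1; S2 reads c2=-1 → after 2×micro: -1 ⇒ (c0=-993, c1=1, c2=-1)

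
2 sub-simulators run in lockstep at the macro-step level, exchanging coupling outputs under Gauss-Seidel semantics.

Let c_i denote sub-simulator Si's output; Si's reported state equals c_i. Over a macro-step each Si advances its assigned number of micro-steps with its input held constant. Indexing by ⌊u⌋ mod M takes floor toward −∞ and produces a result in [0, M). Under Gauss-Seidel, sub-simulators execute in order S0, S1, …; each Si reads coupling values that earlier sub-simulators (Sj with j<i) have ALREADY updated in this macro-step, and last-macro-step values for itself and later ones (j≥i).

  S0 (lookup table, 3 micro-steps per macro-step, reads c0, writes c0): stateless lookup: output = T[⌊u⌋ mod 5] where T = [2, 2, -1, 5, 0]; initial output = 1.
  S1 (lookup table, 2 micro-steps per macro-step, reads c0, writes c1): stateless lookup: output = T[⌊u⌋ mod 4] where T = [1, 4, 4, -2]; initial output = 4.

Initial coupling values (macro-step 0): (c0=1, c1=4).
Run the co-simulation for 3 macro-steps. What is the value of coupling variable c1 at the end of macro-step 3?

macro 1: S0 reads c0=1 → after 3×micro: 2; S1 reads c0=2 → after 2×micro: 4 ⇒ (c0=2, c1=4)
macro 2: S0 reads c0=2 → after 3×micro: -1; S1 reads c0=-1 → after 2×micro: -2 ⇒ (c0=-1, c1=-2)
macro 3: S0 reads c0=-1 → after 3×micro: 0; S1 reads c0=0 → after 2×micro: 1 ⇒ (c0=0, c1=1)

c1 at macro-step 3 = 1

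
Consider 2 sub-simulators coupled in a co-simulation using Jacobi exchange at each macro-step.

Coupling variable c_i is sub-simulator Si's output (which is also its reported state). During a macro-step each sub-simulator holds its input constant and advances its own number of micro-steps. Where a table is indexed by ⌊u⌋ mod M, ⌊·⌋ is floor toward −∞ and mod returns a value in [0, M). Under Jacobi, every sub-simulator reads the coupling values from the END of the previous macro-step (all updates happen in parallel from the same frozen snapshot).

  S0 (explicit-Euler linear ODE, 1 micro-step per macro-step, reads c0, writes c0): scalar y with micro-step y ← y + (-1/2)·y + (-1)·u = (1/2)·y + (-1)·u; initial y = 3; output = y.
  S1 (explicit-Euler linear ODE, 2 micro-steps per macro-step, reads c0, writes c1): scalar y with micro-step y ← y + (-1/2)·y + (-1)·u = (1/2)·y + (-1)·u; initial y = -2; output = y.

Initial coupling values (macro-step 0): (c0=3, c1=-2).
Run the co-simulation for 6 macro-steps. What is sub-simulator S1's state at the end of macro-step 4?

macro 1: S0 reads c0=3 → after 1×micro: -3/2; S1 reads c0=3 → after 2×micro: -5 ⇒ (c0=-3/2, c1=-5)
macro 2: S0 reads c0=-3/2 → after 1×micro: 3/4; S1 reads c0=-3/2 → after 2×micro: 1 ⇒ (c0=3/4, c1=1)
macro 3: S0 reads c0=3/4 → after 1×micro: -3/8; S1 reads c0=3/4 → after 2×micro: -7/8 ⇒ (c0=-3/8, c1=-7/8)
macro 4: S0 reads c0=-3/8 → after 1×micro: 3/16; S1 reads c0=-3/8 → after 2×micro: 11/32 ⇒ (c0=3/16, c1=11/32)
macro 5: S0 reads c0=3/16 → after 1×micro: -3/32; S1 reads c0=3/16 → after 2×micro: -25/128 ⇒ (c0=-3/32, c1=-25/128)
macro 6: S0 reads c0=-3/32 → after 1×micro: 3/64; S1 reads c0=-3/32 → after 2×micro: 47/512 ⇒ (c0=3/64, c1=47/512)

S1 state at macro-step 4 = 11/32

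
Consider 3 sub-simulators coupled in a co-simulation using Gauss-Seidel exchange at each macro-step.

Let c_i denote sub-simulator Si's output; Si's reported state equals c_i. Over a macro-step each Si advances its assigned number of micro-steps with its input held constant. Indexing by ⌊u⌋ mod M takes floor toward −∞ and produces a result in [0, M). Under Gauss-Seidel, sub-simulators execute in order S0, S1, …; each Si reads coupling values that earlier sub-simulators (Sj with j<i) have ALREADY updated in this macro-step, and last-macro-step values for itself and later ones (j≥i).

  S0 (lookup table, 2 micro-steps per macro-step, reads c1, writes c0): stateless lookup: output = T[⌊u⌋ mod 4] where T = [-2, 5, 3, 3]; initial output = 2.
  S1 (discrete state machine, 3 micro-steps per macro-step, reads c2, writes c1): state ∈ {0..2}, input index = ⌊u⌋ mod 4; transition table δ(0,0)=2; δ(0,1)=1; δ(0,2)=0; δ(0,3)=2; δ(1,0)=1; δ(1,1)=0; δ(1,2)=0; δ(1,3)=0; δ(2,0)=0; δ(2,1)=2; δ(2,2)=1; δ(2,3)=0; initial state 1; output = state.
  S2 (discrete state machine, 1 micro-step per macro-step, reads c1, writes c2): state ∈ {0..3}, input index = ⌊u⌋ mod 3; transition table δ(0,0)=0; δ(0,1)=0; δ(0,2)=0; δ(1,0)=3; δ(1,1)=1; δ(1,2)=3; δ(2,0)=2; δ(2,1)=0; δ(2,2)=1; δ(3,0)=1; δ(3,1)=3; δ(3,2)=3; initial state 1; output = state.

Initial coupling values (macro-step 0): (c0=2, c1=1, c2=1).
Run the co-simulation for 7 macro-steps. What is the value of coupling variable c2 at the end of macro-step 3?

c2 at macro-step 3 = 1

macro 1: S0 reads c1=1 → after 2×micro: 5; S1 reads c2=1 → after 3×micro: 0; S2 reads c1=0 → after 1×micro: 3 ⇒ (c0=5, c1=0, c2=3)
macro 2: S0 reads c1=0 → after 2×micro: -2; S1 reads c2=3 → after 3×micro: 2; S2 reads c1=2 → after 1×micro: 3 ⇒ (c0=-2, c1=2, c2=3)
macro 3: S0 reads c1=2 → after 2×micro: 3; S1 reads c2=3 → after 3×micro: 0; S2 reads c1=0 → after 1×micro: 1 ⇒ (c0=3, c1=0, c2=1)
macro 4: S0 reads c1=0 → after 2×micro: -2; S1 reads c2=1 → after 3×micro: 1; S2 reads c1=1 → after 1×micro: 1 ⇒ (c0=-2, c1=1, c2=1)
macro 5: S0 reads c1=1 → after 2×micro: 5; S1 reads c2=1 → after 3×micro: 0; S2 reads c1=0 → after 1×micro: 3 ⇒ (c0=5, c1=0, c2=3)
macro 6: S0 reads c1=0 → after 2×micro: -2; S1 reads c2=3 → after 3×micro: 2; S2 reads c1=2 → after 1×micro: 3 ⇒ (c0=-2, c1=2, c2=3)
macro 7: S0 reads c1=2 → after 2×micro: 3; S1 reads c2=3 → after 3×micro: 0; S2 reads c1=0 → after 1×micro: 1 ⇒ (c0=3, c1=0, c2=1)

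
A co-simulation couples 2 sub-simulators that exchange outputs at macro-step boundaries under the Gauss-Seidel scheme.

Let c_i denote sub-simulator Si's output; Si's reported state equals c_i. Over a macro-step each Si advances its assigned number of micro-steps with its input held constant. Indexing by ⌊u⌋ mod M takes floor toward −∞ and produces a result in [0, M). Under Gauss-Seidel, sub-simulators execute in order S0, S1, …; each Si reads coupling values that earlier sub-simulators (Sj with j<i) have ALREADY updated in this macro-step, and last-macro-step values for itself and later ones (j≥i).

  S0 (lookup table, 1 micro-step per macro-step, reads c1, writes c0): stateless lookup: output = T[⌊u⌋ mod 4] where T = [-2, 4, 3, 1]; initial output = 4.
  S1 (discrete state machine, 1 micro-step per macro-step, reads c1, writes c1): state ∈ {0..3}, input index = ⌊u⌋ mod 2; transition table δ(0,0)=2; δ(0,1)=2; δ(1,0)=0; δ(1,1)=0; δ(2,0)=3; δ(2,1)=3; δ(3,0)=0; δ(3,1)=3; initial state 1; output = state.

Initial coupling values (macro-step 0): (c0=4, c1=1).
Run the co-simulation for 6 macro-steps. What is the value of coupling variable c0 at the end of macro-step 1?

c0 at macro-step 1 = 4

macro 1: S0 reads c1=1 → after 1×micro: 4; S1 reads c1=1 → after 1×micro: 0 ⇒ (c0=4, c1=0)
macro 2: S0 reads c1=0 → after 1×micro: -2; S1 reads c1=0 → after 1×micro: 2 ⇒ (c0=-2, c1=2)
macro 3: S0 reads c1=2 → after 1×micro: 3; S1 reads c1=2 → after 1×micro: 3 ⇒ (c0=3, c1=3)
macro 4: S0 reads c1=3 → after 1×micro: 1; S1 reads c1=3 → after 1×micro: 3 ⇒ (c0=1, c1=3)
macro 5: S0 reads c1=3 → after 1×micro: 1; S1 reads c1=3 → after 1×micro: 3 ⇒ (c0=1, c1=3)
macro 6: S0 reads c1=3 → after 1×micro: 1; S1 reads c1=3 → after 1×micro: 3 ⇒ (c0=1, c1=3)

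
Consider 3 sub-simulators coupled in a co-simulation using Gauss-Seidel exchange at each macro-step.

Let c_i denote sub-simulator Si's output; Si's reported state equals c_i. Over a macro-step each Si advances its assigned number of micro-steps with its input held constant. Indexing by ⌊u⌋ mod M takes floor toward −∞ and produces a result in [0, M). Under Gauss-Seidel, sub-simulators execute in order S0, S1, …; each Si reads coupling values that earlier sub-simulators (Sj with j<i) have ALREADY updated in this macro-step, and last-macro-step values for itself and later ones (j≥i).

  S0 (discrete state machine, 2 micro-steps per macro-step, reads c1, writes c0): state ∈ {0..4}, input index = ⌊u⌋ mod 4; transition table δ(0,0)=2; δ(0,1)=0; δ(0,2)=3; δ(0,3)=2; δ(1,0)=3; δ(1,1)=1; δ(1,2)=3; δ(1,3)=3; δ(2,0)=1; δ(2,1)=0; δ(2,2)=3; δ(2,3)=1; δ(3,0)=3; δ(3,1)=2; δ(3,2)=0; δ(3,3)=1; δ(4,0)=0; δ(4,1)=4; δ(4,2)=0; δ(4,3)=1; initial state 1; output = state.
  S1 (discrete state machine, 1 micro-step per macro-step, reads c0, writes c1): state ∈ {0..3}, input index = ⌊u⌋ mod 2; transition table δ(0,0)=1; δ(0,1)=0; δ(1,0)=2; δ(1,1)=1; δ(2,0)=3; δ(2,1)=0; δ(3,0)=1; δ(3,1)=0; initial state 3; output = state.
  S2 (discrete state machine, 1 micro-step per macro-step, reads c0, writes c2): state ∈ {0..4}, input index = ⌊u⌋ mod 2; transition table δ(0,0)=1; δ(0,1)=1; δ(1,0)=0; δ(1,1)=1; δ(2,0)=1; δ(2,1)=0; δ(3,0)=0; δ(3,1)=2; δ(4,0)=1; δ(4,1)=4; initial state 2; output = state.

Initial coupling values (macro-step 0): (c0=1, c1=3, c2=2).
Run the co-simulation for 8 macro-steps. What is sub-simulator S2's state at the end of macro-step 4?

S2 state at macro-step 4 = 1

macro 1: S0 reads c1=3 → after 2×micro: 1; S1 reads c0=1 → after 1×micro: 0; S2 reads c0=1 → after 1×micro: 0 ⇒ (c0=1, c1=0, c2=0)
macro 2: S0 reads c1=0 → after 2×micro: 3; S1 reads c0=3 → after 1×micro: 0; S2 reads c0=3 → after 1×micro: 1 ⇒ (c0=3, c1=0, c2=1)
macro 3: S0 reads c1=0 → after 2×micro: 3; S1 reads c0=3 → after 1×micro: 0; S2 reads c0=3 → after 1×micro: 1 ⇒ (c0=3, c1=0, c2=1)
macro 4: S0 reads c1=0 → after 2×micro: 3; S1 reads c0=3 → after 1×micro: 0; S2 reads c0=3 → after 1×micro: 1 ⇒ (c0=3, c1=0, c2=1)
macro 5: S0 reads c1=0 → after 2×micro: 3; S1 reads c0=3 → after 1×micro: 0; S2 reads c0=3 → after 1×micro: 1 ⇒ (c0=3, c1=0, c2=1)
macro 6: S0 reads c1=0 → after 2×micro: 3; S1 reads c0=3 → after 1×micro: 0; S2 reads c0=3 → after 1×micro: 1 ⇒ (c0=3, c1=0, c2=1)
macro 7: S0 reads c1=0 → after 2×micro: 3; S1 reads c0=3 → after 1×micro: 0; S2 reads c0=3 → after 1×micro: 1 ⇒ (c0=3, c1=0, c2=1)
macro 8: S0 reads c1=0 → after 2×micro: 3; S1 reads c0=3 → after 1×micro: 0; S2 reads c0=3 → after 1×micro: 1 ⇒ (c0=3, c1=0, c2=1)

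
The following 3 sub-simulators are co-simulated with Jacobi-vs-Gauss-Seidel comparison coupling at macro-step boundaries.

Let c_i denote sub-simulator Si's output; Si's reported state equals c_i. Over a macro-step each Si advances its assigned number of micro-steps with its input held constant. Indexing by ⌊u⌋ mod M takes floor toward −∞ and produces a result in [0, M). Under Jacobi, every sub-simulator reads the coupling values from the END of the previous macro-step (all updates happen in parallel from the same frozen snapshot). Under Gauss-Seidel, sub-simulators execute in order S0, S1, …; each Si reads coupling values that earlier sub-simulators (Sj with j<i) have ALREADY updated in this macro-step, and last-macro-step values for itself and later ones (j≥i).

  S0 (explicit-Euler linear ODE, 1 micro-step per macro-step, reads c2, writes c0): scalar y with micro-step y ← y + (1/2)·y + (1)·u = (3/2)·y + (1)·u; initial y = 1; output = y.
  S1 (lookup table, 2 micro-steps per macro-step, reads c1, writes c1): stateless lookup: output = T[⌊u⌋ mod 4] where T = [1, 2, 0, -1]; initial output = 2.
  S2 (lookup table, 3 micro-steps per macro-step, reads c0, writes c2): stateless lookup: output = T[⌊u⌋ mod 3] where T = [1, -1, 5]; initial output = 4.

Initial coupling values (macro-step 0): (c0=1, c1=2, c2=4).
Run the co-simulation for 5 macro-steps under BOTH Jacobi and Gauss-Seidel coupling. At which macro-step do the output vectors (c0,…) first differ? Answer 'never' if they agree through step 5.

[Jacobi] macro 1: S0 reads c2=4 → after 1×micro: 11/2; S1 reads c1=2 → after 2×micro: 0; S2 reads c0=1 → after 3×micro: -1 ⇒ (c0=11/2, c1=0, c2=-1)
[Jacobi] macro 2: S0 reads c2=-1 → after 1×micro: 29/4; S1 reads c1=0 → after 2×micro: 1; S2 reads c0=11/2 → after 3×micro: 5 ⇒ (c0=29/4, c1=1, c2=5)
[Jacobi] macro 3: S0 reads c2=5 → after 1×micro: 127/8; S1 reads c1=1 → after 2×micro: 2; S2 reads c0=29/4 → after 3×micro: -1 ⇒ (c0=127/8, c1=2, c2=-1)
[Jacobi] macro 4: S0 reads c2=-1 → after 1×micro: 365/16; S1 reads c1=2 → after 2×micro: 0; S2 reads c0=127/8 → after 3×micro: 1 ⇒ (c0=365/16, c1=0, c2=1)
[Jacobi] macro 5: S0 reads c2=1 → after 1×micro: 1127/32; S1 reads c1=0 → after 2×micro: 1; S2 reads c0=365/16 → after 3×micro: -1 ⇒ (c0=1127/32, c1=1, c2=-1)
[Gauss-Seidel] macro 1: S0 reads c2=4 → after 1×micro: 11/2; S1 reads c1=2 → after 2×micro: 0; S2 reads c0=11/2 → after 3×micro: 5 ⇒ (c0=11/2, c1=0, c2=5)
[Gauss-Seidel] macro 2: S0 reads c2=5 → after 1×micro: 53/4; S1 reads c1=0 → after 2×micro: 1; S2 reads c0=53/4 → after 3×micro: -1 ⇒ (c0=53/4, c1=1, c2=-1)
[Gauss-Seidel] macro 3: S0 reads c2=-1 → after 1×micro: 151/8; S1 reads c1=1 → after 2×micro: 2; S2 reads c0=151/8 → after 3×micro: 1 ⇒ (c0=151/8, c1=2, c2=1)
[Gauss-Seidel] macro 4: S0 reads c2=1 → after 1×micro: 469/16; S1 reads c1=2 → after 2×micro: 0; S2 reads c0=469/16 → after 3×micro: 5 ⇒ (c0=469/16, c1=0, c2=5)
[Gauss-Seidel] macro 5: S0 reads c2=5 → after 1×micro: 1567/32; S1 reads c1=0 → after 2×micro: 1; S2 reads c0=1567/32 → after 3×micro: 1 ⇒ (c0=1567/32, c1=1, c2=1)

first divergence at macro-step: 1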